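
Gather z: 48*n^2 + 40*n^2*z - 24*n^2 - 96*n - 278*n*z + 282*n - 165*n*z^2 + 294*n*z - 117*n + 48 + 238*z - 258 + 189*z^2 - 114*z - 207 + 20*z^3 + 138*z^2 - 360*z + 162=24*n^2 + 69*n + 20*z^3 + z^2*(327 - 165*n) + z*(40*n^2 + 16*n - 236) - 255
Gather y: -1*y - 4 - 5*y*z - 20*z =y*(-5*z - 1) - 20*z - 4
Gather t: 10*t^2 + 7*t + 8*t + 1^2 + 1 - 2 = 10*t^2 + 15*t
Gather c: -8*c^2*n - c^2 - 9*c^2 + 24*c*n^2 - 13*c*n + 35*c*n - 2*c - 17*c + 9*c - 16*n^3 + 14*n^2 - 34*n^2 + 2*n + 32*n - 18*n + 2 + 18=c^2*(-8*n - 10) + c*(24*n^2 + 22*n - 10) - 16*n^3 - 20*n^2 + 16*n + 20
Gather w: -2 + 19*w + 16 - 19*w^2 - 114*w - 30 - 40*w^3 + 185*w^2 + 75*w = -40*w^3 + 166*w^2 - 20*w - 16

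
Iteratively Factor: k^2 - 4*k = (k - 4)*(k)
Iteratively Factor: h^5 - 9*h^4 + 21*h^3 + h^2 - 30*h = (h - 5)*(h^4 - 4*h^3 + h^2 + 6*h) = h*(h - 5)*(h^3 - 4*h^2 + h + 6) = h*(h - 5)*(h - 2)*(h^2 - 2*h - 3) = h*(h - 5)*(h - 2)*(h + 1)*(h - 3)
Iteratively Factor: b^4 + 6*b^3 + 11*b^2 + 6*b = (b + 1)*(b^3 + 5*b^2 + 6*b) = (b + 1)*(b + 2)*(b^2 + 3*b) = b*(b + 1)*(b + 2)*(b + 3)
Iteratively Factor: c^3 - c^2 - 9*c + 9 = (c + 3)*(c^2 - 4*c + 3) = (c - 3)*(c + 3)*(c - 1)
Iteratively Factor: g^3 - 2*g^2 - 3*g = (g - 3)*(g^2 + g) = (g - 3)*(g + 1)*(g)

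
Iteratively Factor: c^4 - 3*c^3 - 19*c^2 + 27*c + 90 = (c + 2)*(c^3 - 5*c^2 - 9*c + 45) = (c - 3)*(c + 2)*(c^2 - 2*c - 15) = (c - 3)*(c + 2)*(c + 3)*(c - 5)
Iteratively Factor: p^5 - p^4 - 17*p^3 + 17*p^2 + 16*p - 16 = (p - 1)*(p^4 - 17*p^2 + 16) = (p - 1)*(p + 4)*(p^3 - 4*p^2 - p + 4) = (p - 1)^2*(p + 4)*(p^2 - 3*p - 4) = (p - 4)*(p - 1)^2*(p + 4)*(p + 1)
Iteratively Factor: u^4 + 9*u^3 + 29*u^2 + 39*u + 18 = (u + 3)*(u^3 + 6*u^2 + 11*u + 6) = (u + 1)*(u + 3)*(u^2 + 5*u + 6) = (u + 1)*(u + 2)*(u + 3)*(u + 3)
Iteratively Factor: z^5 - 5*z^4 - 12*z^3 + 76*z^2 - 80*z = (z)*(z^4 - 5*z^3 - 12*z^2 + 76*z - 80) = z*(z + 4)*(z^3 - 9*z^2 + 24*z - 20) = z*(z - 2)*(z + 4)*(z^2 - 7*z + 10) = z*(z - 5)*(z - 2)*(z + 4)*(z - 2)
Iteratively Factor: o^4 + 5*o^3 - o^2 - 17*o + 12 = (o - 1)*(o^3 + 6*o^2 + 5*o - 12) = (o - 1)*(o + 4)*(o^2 + 2*o - 3) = (o - 1)*(o + 3)*(o + 4)*(o - 1)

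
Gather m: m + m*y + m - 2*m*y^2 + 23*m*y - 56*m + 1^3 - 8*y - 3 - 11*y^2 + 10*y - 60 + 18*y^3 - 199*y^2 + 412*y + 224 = m*(-2*y^2 + 24*y - 54) + 18*y^3 - 210*y^2 + 414*y + 162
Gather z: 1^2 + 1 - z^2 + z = -z^2 + z + 2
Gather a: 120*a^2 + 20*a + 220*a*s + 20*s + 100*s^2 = 120*a^2 + a*(220*s + 20) + 100*s^2 + 20*s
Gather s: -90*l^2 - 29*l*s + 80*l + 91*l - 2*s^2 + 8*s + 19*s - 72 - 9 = -90*l^2 + 171*l - 2*s^2 + s*(27 - 29*l) - 81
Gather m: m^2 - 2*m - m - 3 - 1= m^2 - 3*m - 4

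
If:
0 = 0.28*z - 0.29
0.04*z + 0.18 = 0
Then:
No Solution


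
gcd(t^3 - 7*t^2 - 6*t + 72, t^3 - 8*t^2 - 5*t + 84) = t^2 - t - 12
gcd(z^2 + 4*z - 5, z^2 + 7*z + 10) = z + 5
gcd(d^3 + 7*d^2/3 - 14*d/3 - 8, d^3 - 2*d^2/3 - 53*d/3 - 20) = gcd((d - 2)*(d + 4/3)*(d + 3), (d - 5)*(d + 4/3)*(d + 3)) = d^2 + 13*d/3 + 4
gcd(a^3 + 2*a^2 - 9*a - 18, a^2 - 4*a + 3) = a - 3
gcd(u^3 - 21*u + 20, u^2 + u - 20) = u^2 + u - 20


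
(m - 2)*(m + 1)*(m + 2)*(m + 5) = m^4 + 6*m^3 + m^2 - 24*m - 20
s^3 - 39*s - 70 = (s - 7)*(s + 2)*(s + 5)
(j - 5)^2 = j^2 - 10*j + 25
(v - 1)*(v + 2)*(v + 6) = v^3 + 7*v^2 + 4*v - 12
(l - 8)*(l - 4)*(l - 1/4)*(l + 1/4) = l^4 - 12*l^3 + 511*l^2/16 + 3*l/4 - 2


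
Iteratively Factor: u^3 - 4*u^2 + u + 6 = (u + 1)*(u^2 - 5*u + 6) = (u - 3)*(u + 1)*(u - 2)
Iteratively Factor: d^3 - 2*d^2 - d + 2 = (d - 1)*(d^2 - d - 2) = (d - 1)*(d + 1)*(d - 2)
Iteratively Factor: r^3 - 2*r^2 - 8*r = (r - 4)*(r^2 + 2*r) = r*(r - 4)*(r + 2)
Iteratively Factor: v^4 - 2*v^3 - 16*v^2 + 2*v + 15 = (v - 5)*(v^3 + 3*v^2 - v - 3) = (v - 5)*(v + 3)*(v^2 - 1) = (v - 5)*(v - 1)*(v + 3)*(v + 1)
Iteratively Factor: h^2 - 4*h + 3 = (h - 3)*(h - 1)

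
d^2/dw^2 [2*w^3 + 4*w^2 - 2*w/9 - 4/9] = 12*w + 8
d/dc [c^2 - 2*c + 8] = 2*c - 2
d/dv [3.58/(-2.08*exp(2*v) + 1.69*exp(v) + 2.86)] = (14.8928*exp(v) - 6.0502)*exp(v)/(-2.08*exp(2*v) + 1.69*exp(v) + 2.86)^2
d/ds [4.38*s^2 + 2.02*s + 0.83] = 8.76*s + 2.02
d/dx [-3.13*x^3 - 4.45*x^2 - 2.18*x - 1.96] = -9.39*x^2 - 8.9*x - 2.18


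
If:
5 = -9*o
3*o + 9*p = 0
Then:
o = -5/9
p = 5/27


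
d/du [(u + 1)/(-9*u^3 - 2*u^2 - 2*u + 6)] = (-9*u^3 - 2*u^2 - 2*u + (u + 1)*(27*u^2 + 4*u + 2) + 6)/(9*u^3 + 2*u^2 + 2*u - 6)^2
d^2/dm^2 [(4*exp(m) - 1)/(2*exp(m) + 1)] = (6 - 12*exp(m))*exp(m)/(8*exp(3*m) + 12*exp(2*m) + 6*exp(m) + 1)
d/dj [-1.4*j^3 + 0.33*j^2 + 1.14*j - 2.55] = -4.2*j^2 + 0.66*j + 1.14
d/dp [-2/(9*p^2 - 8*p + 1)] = 4*(9*p - 4)/(9*p^2 - 8*p + 1)^2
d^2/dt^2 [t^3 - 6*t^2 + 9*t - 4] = 6*t - 12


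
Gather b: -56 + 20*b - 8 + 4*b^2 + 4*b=4*b^2 + 24*b - 64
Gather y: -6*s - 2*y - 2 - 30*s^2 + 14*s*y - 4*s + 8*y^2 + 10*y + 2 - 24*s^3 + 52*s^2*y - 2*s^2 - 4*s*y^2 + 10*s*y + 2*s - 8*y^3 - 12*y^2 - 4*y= -24*s^3 - 32*s^2 - 8*s - 8*y^3 + y^2*(-4*s - 4) + y*(52*s^2 + 24*s + 4)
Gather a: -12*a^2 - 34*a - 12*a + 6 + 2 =-12*a^2 - 46*a + 8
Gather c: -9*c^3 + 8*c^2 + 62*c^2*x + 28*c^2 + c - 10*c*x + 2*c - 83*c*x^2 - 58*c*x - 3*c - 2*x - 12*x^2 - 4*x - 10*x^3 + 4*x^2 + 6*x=-9*c^3 + c^2*(62*x + 36) + c*(-83*x^2 - 68*x) - 10*x^3 - 8*x^2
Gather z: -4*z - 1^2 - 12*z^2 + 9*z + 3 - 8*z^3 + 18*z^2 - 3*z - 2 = -8*z^3 + 6*z^2 + 2*z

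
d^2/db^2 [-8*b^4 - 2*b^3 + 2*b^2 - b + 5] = -96*b^2 - 12*b + 4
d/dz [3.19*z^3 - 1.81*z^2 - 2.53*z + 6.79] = 9.57*z^2 - 3.62*z - 2.53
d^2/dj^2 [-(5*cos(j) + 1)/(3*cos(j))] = (cos(j)^2 - 2)/(3*cos(j)^3)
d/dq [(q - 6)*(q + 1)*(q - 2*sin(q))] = -(q - 6)*(q + 1)*(2*cos(q) - 1) + (q - 6)*(q - 2*sin(q)) + (q + 1)*(q - 2*sin(q))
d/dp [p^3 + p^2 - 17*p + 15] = 3*p^2 + 2*p - 17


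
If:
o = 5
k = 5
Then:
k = 5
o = 5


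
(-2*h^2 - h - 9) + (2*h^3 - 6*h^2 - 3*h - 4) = 2*h^3 - 8*h^2 - 4*h - 13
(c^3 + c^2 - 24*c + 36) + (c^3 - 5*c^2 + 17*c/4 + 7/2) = 2*c^3 - 4*c^2 - 79*c/4 + 79/2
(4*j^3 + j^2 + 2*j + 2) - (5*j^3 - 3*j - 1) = -j^3 + j^2 + 5*j + 3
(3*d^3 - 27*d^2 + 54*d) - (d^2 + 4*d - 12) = 3*d^3 - 28*d^2 + 50*d + 12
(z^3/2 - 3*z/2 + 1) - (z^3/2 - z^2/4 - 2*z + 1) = z^2/4 + z/2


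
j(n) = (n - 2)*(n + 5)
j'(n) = 2*n + 3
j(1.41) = -3.78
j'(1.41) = 5.82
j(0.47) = -8.37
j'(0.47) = 3.94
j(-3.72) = -7.32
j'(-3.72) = -4.44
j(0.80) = -6.96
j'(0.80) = 4.60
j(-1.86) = -12.12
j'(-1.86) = -0.72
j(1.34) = -4.18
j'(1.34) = 5.68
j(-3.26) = -9.15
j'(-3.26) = -3.52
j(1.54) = -3.01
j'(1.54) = 6.08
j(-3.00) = -10.00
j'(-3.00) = -3.00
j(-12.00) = 98.00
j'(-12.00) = -21.00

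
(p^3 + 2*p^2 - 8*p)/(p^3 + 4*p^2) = (p - 2)/p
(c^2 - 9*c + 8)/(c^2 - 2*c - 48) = (c - 1)/(c + 6)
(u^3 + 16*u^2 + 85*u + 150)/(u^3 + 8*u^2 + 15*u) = (u^2 + 11*u + 30)/(u*(u + 3))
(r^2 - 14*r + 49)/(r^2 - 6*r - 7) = (r - 7)/(r + 1)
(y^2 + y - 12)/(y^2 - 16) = (y - 3)/(y - 4)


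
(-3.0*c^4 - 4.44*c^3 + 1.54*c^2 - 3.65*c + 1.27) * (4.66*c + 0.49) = -13.98*c^5 - 22.1604*c^4 + 5.0008*c^3 - 16.2544*c^2 + 4.1297*c + 0.6223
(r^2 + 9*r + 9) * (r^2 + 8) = r^4 + 9*r^3 + 17*r^2 + 72*r + 72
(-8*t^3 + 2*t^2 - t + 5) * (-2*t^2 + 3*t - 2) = 16*t^5 - 28*t^4 + 24*t^3 - 17*t^2 + 17*t - 10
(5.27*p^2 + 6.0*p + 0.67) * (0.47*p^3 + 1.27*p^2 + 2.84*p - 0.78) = 2.4769*p^5 + 9.5129*p^4 + 22.9017*p^3 + 13.7803*p^2 - 2.7772*p - 0.5226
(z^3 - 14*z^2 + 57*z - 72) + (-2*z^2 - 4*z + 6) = z^3 - 16*z^2 + 53*z - 66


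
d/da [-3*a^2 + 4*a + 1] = 4 - 6*a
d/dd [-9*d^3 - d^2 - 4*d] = -27*d^2 - 2*d - 4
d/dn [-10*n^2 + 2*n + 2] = 2 - 20*n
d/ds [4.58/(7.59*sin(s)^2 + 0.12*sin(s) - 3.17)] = -(69.5244*sin(s) + 0.5496)*cos(s)/(7.59*sin(s)^2 + 0.12*sin(s) - 3.17)^2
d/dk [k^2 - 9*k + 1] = 2*k - 9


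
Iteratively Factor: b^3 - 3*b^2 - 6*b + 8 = (b - 1)*(b^2 - 2*b - 8) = (b - 1)*(b + 2)*(b - 4)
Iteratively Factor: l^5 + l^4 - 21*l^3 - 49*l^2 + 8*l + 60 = (l - 1)*(l^4 + 2*l^3 - 19*l^2 - 68*l - 60) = (l - 1)*(l + 3)*(l^3 - l^2 - 16*l - 20) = (l - 5)*(l - 1)*(l + 3)*(l^2 + 4*l + 4) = (l - 5)*(l - 1)*(l + 2)*(l + 3)*(l + 2)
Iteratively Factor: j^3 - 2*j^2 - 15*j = (j - 5)*(j^2 + 3*j) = (j - 5)*(j + 3)*(j)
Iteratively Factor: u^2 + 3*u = (u)*(u + 3)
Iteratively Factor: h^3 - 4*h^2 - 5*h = (h)*(h^2 - 4*h - 5) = h*(h + 1)*(h - 5)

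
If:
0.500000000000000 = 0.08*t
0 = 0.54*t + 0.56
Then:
No Solution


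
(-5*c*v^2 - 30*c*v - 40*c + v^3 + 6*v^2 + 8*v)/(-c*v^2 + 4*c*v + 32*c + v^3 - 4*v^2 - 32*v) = (-5*c*v - 10*c + v^2 + 2*v)/(-c*v + 8*c + v^2 - 8*v)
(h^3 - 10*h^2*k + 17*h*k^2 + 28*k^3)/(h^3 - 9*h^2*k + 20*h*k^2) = (h^2 - 6*h*k - 7*k^2)/(h*(h - 5*k))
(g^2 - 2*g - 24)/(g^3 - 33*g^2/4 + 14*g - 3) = 4*(g + 4)/(4*g^2 - 9*g + 2)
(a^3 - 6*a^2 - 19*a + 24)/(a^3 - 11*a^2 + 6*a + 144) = (a - 1)/(a - 6)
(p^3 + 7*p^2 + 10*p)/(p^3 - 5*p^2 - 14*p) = (p + 5)/(p - 7)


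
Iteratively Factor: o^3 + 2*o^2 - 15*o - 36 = (o - 4)*(o^2 + 6*o + 9) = (o - 4)*(o + 3)*(o + 3)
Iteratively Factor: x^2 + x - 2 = (x - 1)*(x + 2)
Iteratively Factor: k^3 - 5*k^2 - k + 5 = (k - 5)*(k^2 - 1) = (k - 5)*(k - 1)*(k + 1)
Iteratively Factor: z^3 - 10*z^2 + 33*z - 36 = (z - 4)*(z^2 - 6*z + 9) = (z - 4)*(z - 3)*(z - 3)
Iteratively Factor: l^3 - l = (l - 1)*(l^2 + l) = l*(l - 1)*(l + 1)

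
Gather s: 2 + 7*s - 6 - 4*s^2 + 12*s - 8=-4*s^2 + 19*s - 12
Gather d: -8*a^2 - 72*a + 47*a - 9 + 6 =-8*a^2 - 25*a - 3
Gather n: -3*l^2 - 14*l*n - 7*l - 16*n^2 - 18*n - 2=-3*l^2 - 7*l - 16*n^2 + n*(-14*l - 18) - 2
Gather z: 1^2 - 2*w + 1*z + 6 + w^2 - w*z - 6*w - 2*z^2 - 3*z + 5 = w^2 - 8*w - 2*z^2 + z*(-w - 2) + 12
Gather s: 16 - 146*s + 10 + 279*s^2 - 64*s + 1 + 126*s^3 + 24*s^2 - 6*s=126*s^3 + 303*s^2 - 216*s + 27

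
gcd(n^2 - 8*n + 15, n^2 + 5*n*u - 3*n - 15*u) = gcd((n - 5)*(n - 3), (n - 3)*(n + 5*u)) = n - 3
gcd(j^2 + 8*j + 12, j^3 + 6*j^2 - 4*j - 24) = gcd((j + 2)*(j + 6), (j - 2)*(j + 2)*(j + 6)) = j^2 + 8*j + 12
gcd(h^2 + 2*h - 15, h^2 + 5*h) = h + 5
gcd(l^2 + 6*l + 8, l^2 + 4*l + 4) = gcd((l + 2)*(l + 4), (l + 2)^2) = l + 2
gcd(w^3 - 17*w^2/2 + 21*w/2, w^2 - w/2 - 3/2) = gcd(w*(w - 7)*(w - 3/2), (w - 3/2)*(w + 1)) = w - 3/2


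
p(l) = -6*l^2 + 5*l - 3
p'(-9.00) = 113.00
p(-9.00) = -534.00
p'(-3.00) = 41.00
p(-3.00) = -72.00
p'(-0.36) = 9.32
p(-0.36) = -5.58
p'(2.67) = -27.04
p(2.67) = -32.42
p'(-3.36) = 45.32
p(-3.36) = -87.54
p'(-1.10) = 18.20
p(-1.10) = -15.76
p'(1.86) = -17.32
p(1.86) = -14.46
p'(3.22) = -33.64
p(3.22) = -49.11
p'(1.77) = -16.24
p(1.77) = -12.95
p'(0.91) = -5.92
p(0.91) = -3.42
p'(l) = 5 - 12*l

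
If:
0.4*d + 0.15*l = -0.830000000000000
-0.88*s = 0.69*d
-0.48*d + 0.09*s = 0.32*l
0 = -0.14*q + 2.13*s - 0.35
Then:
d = -5.85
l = 10.06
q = 67.27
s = 4.59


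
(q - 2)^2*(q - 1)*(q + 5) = q^4 - 17*q^2 + 36*q - 20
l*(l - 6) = l^2 - 6*l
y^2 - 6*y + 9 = (y - 3)^2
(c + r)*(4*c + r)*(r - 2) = 4*c^2*r - 8*c^2 + 5*c*r^2 - 10*c*r + r^3 - 2*r^2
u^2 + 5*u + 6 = (u + 2)*(u + 3)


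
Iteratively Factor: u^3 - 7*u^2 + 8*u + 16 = (u - 4)*(u^2 - 3*u - 4) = (u - 4)^2*(u + 1)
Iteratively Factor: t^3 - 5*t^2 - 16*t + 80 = (t - 4)*(t^2 - t - 20) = (t - 4)*(t + 4)*(t - 5)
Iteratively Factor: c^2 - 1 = (c + 1)*(c - 1)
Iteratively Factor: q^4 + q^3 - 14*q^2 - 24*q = (q + 3)*(q^3 - 2*q^2 - 8*q) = q*(q + 3)*(q^2 - 2*q - 8) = q*(q + 2)*(q + 3)*(q - 4)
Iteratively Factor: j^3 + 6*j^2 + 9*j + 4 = (j + 1)*(j^2 + 5*j + 4) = (j + 1)*(j + 4)*(j + 1)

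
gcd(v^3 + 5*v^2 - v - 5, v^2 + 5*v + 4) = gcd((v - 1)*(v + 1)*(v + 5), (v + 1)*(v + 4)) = v + 1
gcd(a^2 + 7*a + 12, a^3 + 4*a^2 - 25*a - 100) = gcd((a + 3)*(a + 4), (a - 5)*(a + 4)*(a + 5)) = a + 4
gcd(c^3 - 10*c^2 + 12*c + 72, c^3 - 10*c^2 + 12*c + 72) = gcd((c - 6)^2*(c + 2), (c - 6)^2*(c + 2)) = c^3 - 10*c^2 + 12*c + 72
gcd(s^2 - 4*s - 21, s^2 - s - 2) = 1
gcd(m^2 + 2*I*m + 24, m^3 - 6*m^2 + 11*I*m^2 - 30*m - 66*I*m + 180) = m + 6*I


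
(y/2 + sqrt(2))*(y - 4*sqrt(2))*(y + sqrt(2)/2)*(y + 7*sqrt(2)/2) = y^4/2 + sqrt(2)*y^3 - 57*y^2/4 - 71*sqrt(2)*y/2 - 28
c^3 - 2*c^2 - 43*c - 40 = (c - 8)*(c + 1)*(c + 5)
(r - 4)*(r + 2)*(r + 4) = r^3 + 2*r^2 - 16*r - 32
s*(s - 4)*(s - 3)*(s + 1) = s^4 - 6*s^3 + 5*s^2 + 12*s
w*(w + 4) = w^2 + 4*w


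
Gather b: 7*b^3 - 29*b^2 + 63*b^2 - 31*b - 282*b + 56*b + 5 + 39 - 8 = 7*b^3 + 34*b^2 - 257*b + 36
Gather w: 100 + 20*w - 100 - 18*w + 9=2*w + 9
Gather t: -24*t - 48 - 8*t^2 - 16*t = -8*t^2 - 40*t - 48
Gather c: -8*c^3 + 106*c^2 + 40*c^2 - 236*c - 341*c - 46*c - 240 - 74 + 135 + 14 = -8*c^3 + 146*c^2 - 623*c - 165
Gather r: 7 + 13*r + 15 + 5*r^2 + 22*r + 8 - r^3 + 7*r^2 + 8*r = -r^3 + 12*r^2 + 43*r + 30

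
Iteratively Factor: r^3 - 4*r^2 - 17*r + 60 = (r - 5)*(r^2 + r - 12) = (r - 5)*(r - 3)*(r + 4)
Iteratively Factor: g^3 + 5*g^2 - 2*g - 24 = (g + 3)*(g^2 + 2*g - 8) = (g - 2)*(g + 3)*(g + 4)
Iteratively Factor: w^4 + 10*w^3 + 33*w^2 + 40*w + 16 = (w + 1)*(w^3 + 9*w^2 + 24*w + 16) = (w + 1)*(w + 4)*(w^2 + 5*w + 4) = (w + 1)*(w + 4)^2*(w + 1)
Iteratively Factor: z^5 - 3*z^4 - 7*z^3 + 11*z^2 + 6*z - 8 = (z + 1)*(z^4 - 4*z^3 - 3*z^2 + 14*z - 8) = (z - 4)*(z + 1)*(z^3 - 3*z + 2) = (z - 4)*(z + 1)*(z + 2)*(z^2 - 2*z + 1) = (z - 4)*(z - 1)*(z + 1)*(z + 2)*(z - 1)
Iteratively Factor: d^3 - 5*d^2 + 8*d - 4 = (d - 2)*(d^2 - 3*d + 2) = (d - 2)*(d - 1)*(d - 2)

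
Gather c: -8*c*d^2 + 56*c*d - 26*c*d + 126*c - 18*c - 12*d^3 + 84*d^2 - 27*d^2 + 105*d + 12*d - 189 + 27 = c*(-8*d^2 + 30*d + 108) - 12*d^3 + 57*d^2 + 117*d - 162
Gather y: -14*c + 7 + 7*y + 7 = -14*c + 7*y + 14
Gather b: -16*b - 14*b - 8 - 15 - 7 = -30*b - 30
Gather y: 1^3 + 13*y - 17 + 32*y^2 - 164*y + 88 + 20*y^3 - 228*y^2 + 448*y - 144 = 20*y^3 - 196*y^2 + 297*y - 72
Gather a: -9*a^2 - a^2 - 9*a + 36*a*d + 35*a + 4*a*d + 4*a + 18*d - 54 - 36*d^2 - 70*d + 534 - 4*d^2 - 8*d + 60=-10*a^2 + a*(40*d + 30) - 40*d^2 - 60*d + 540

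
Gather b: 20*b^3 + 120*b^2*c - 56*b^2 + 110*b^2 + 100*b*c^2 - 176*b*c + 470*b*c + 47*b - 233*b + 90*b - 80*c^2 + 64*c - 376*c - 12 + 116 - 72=20*b^3 + b^2*(120*c + 54) + b*(100*c^2 + 294*c - 96) - 80*c^2 - 312*c + 32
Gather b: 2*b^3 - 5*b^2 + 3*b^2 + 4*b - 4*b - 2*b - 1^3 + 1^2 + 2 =2*b^3 - 2*b^2 - 2*b + 2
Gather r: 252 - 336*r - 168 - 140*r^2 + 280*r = -140*r^2 - 56*r + 84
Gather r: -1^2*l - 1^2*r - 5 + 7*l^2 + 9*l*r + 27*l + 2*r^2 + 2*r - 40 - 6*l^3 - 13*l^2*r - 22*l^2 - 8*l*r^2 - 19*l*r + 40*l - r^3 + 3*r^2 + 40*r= -6*l^3 - 15*l^2 + 66*l - r^3 + r^2*(5 - 8*l) + r*(-13*l^2 - 10*l + 41) - 45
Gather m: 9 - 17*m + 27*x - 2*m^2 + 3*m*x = -2*m^2 + m*(3*x - 17) + 27*x + 9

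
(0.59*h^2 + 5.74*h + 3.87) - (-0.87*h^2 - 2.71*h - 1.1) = 1.46*h^2 + 8.45*h + 4.97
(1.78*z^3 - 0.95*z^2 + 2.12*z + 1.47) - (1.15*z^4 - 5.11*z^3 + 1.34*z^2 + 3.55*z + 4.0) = -1.15*z^4 + 6.89*z^3 - 2.29*z^2 - 1.43*z - 2.53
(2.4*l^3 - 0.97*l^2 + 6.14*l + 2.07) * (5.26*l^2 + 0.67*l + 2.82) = 12.624*l^5 - 3.4942*l^4 + 38.4145*l^3 + 12.2666*l^2 + 18.7017*l + 5.8374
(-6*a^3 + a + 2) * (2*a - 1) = -12*a^4 + 6*a^3 + 2*a^2 + 3*a - 2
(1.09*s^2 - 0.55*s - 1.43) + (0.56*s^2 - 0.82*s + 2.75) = 1.65*s^2 - 1.37*s + 1.32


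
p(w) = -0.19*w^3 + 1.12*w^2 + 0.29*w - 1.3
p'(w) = -0.57*w^2 + 2.24*w + 0.29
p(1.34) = 0.64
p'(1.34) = 2.27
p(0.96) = -0.16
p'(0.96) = 1.92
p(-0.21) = -1.31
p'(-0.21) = -0.21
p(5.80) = 0.99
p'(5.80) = -5.89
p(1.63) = 1.33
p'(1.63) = 2.43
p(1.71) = 1.52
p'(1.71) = 2.45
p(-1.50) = 1.43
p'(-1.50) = -4.35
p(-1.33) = 0.74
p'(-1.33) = -3.70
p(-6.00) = 78.32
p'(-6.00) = -33.67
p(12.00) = -164.86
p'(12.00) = -54.91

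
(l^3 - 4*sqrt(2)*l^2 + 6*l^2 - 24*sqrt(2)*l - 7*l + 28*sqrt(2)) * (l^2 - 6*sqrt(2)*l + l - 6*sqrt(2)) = l^5 - 10*sqrt(2)*l^4 + 7*l^4 - 70*sqrt(2)*l^3 + 47*l^3 + 10*sqrt(2)*l^2 + 329*l^2 - 48*l + 70*sqrt(2)*l - 336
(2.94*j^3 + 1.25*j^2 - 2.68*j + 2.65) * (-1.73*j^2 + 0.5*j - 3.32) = -5.0862*j^5 - 0.6925*j^4 - 4.4994*j^3 - 10.0745*j^2 + 10.2226*j - 8.798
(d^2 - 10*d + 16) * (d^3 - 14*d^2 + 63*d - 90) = d^5 - 24*d^4 + 219*d^3 - 944*d^2 + 1908*d - 1440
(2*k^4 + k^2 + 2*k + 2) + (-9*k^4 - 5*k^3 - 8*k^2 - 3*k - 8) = -7*k^4 - 5*k^3 - 7*k^2 - k - 6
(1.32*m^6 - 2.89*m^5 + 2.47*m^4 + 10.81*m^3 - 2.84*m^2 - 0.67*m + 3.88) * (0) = 0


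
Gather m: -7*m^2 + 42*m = -7*m^2 + 42*m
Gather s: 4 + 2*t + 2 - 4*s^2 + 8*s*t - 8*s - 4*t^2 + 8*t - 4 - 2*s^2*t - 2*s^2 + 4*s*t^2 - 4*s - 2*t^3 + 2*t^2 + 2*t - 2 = s^2*(-2*t - 6) + s*(4*t^2 + 8*t - 12) - 2*t^3 - 2*t^2 + 12*t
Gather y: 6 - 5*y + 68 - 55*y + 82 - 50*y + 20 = 176 - 110*y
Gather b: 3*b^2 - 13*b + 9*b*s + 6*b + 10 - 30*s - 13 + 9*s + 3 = 3*b^2 + b*(9*s - 7) - 21*s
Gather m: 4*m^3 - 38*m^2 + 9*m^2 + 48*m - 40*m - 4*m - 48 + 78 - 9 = 4*m^3 - 29*m^2 + 4*m + 21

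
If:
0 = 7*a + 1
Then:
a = -1/7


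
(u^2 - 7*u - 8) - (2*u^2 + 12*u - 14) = -u^2 - 19*u + 6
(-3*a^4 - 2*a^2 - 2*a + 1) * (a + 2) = -3*a^5 - 6*a^4 - 2*a^3 - 6*a^2 - 3*a + 2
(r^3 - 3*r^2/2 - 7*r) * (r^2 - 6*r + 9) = r^5 - 15*r^4/2 + 11*r^3 + 57*r^2/2 - 63*r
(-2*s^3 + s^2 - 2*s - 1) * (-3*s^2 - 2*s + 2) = 6*s^5 + s^4 + 9*s^2 - 2*s - 2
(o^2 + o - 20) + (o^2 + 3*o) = 2*o^2 + 4*o - 20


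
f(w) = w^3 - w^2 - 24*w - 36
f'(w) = 3*w^2 - 2*w - 24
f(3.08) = -90.19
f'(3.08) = -1.70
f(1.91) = -78.52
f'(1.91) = -16.88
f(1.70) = -74.78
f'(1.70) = -18.73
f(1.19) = -64.29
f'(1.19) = -22.13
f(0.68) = -52.47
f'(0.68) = -23.97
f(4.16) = -81.15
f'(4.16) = 19.60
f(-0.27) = -29.61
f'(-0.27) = -23.24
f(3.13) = -90.25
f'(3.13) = -0.87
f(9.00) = 396.00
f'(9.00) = 201.00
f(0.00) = -36.00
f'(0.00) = -24.00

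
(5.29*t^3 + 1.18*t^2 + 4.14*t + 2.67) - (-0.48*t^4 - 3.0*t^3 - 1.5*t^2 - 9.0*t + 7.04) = 0.48*t^4 + 8.29*t^3 + 2.68*t^2 + 13.14*t - 4.37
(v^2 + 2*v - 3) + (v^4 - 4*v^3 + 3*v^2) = v^4 - 4*v^3 + 4*v^2 + 2*v - 3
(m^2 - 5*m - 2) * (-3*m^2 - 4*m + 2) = -3*m^4 + 11*m^3 + 28*m^2 - 2*m - 4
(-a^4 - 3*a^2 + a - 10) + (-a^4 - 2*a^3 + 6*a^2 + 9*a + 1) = -2*a^4 - 2*a^3 + 3*a^2 + 10*a - 9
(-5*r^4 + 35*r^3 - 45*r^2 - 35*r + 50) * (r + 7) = -5*r^5 + 200*r^3 - 350*r^2 - 195*r + 350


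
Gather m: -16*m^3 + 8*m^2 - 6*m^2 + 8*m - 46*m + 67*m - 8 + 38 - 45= -16*m^3 + 2*m^2 + 29*m - 15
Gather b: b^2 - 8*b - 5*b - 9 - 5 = b^2 - 13*b - 14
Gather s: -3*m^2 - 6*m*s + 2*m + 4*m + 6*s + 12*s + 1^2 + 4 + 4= -3*m^2 + 6*m + s*(18 - 6*m) + 9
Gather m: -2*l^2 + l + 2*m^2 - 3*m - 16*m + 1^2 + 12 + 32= -2*l^2 + l + 2*m^2 - 19*m + 45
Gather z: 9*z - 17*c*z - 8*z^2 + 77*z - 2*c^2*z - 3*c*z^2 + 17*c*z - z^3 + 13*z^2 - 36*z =-z^3 + z^2*(5 - 3*c) + z*(50 - 2*c^2)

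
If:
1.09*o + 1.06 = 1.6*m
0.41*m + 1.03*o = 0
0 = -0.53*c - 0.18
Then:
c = -0.34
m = 0.52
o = -0.21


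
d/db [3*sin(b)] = 3*cos(b)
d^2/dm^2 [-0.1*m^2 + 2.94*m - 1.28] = -0.200000000000000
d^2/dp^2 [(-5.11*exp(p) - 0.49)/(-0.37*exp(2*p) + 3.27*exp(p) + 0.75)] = (0.699559*exp(4*p) + 6.450913*exp(3*p) + 6.729597*exp(2*p) - 6.74885399999999*exp(p) + 1.67265)*exp(p)/(0.050653*exp(6*p) - 1.342989*exp(5*p) + 11.561094*exp(4*p) - 29.521233*exp(3*p) - 23.43465*exp(2*p) - 5.518125*exp(p) - 0.421875)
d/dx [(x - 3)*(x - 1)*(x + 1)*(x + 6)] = 4*x^3 + 9*x^2 - 38*x - 3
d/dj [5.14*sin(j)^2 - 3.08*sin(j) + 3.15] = (10.28*sin(j) - 3.08)*cos(j)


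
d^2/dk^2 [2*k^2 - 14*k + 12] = 4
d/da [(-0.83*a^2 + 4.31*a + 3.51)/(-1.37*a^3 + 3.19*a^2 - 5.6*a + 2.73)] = (-1.1371*a^4 + 11.8094*a^3 + 5.3252*a^2 - 26.9256*a + 31.4223)/(1.8769*a^6 - 8.7406*a^5 + 25.5201*a^4 - 43.2082*a^3 + 48.7774*a^2 - 30.576*a + 7.4529)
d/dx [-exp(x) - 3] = -exp(x)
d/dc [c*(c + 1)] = 2*c + 1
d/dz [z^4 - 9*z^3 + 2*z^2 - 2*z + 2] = 4*z^3 - 27*z^2 + 4*z - 2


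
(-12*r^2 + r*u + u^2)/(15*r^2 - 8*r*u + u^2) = (-4*r - u)/(5*r - u)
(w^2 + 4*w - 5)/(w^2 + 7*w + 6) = (w^2 + 4*w - 5)/(w^2 + 7*w + 6)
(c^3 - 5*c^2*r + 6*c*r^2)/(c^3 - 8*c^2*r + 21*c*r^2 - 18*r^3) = c/(c - 3*r)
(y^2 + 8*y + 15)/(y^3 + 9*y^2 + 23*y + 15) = 1/(y + 1)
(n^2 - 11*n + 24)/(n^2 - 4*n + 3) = (n - 8)/(n - 1)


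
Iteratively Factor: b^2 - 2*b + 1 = (b - 1)*(b - 1)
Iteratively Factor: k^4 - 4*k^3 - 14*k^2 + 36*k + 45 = (k - 5)*(k^3 + k^2 - 9*k - 9) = (k - 5)*(k + 1)*(k^2 - 9) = (k - 5)*(k + 1)*(k + 3)*(k - 3)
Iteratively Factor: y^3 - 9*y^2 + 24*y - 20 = (y - 2)*(y^2 - 7*y + 10) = (y - 5)*(y - 2)*(y - 2)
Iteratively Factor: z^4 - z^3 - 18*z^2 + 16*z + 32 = (z + 1)*(z^3 - 2*z^2 - 16*z + 32) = (z - 2)*(z + 1)*(z^2 - 16) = (z - 4)*(z - 2)*(z + 1)*(z + 4)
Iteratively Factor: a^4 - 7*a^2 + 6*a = (a - 2)*(a^3 + 2*a^2 - 3*a) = (a - 2)*(a + 3)*(a^2 - a) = a*(a - 2)*(a + 3)*(a - 1)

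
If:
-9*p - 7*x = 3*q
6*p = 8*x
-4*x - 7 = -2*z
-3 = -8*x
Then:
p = 1/2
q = -19/8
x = 3/8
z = 17/4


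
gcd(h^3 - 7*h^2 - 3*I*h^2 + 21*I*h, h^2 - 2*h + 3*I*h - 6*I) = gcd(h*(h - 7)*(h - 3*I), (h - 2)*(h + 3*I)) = 1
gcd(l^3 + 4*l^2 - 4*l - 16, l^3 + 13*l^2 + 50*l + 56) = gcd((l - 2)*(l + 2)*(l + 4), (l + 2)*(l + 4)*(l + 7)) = l^2 + 6*l + 8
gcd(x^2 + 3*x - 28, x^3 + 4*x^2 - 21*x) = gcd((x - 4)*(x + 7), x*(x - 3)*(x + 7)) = x + 7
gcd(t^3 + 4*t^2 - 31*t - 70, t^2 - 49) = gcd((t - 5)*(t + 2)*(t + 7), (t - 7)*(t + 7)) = t + 7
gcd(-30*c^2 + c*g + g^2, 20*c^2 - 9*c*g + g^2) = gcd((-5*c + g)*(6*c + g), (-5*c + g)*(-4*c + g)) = 5*c - g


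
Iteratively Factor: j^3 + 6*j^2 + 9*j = (j + 3)*(j^2 + 3*j) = (j + 3)^2*(j)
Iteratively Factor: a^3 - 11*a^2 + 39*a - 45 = (a - 5)*(a^2 - 6*a + 9) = (a - 5)*(a - 3)*(a - 3)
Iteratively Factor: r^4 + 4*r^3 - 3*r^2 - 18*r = (r - 2)*(r^3 + 6*r^2 + 9*r) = (r - 2)*(r + 3)*(r^2 + 3*r) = (r - 2)*(r + 3)^2*(r)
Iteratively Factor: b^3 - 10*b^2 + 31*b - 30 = (b - 2)*(b^2 - 8*b + 15) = (b - 5)*(b - 2)*(b - 3)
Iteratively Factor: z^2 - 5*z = (z - 5)*(z)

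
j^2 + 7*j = j*(j + 7)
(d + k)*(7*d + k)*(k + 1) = 7*d^2*k + 7*d^2 + 8*d*k^2 + 8*d*k + k^3 + k^2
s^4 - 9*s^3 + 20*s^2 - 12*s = s*(s - 6)*(s - 2)*(s - 1)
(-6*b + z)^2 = 36*b^2 - 12*b*z + z^2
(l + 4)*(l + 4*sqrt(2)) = l^2 + 4*l + 4*sqrt(2)*l + 16*sqrt(2)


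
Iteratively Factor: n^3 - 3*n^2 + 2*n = (n - 1)*(n^2 - 2*n) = (n - 2)*(n - 1)*(n)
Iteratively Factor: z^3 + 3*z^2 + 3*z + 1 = (z + 1)*(z^2 + 2*z + 1) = (z + 1)^2*(z + 1)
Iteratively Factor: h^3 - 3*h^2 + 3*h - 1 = (h - 1)*(h^2 - 2*h + 1) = (h - 1)^2*(h - 1)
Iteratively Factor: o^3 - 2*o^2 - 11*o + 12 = (o + 3)*(o^2 - 5*o + 4) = (o - 4)*(o + 3)*(o - 1)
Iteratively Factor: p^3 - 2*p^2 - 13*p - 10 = (p + 1)*(p^2 - 3*p - 10) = (p - 5)*(p + 1)*(p + 2)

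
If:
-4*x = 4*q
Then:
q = -x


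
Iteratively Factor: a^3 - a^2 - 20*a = (a - 5)*(a^2 + 4*a) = a*(a - 5)*(a + 4)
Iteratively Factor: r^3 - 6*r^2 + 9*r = (r - 3)*(r^2 - 3*r) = r*(r - 3)*(r - 3)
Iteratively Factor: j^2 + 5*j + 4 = (j + 1)*(j + 4)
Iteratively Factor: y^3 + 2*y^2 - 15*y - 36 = (y - 4)*(y^2 + 6*y + 9) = (y - 4)*(y + 3)*(y + 3)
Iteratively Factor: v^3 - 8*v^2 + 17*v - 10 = (v - 5)*(v^2 - 3*v + 2) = (v - 5)*(v - 2)*(v - 1)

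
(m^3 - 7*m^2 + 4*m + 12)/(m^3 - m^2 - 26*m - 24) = (m - 2)/(m + 4)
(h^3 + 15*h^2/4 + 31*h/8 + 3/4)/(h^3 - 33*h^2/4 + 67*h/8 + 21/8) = (2*h^2 + 7*h + 6)/(2*h^2 - 17*h + 21)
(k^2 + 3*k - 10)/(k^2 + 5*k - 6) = (k^2 + 3*k - 10)/(k^2 + 5*k - 6)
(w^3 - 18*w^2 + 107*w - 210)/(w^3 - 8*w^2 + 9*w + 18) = (w^2 - 12*w + 35)/(w^2 - 2*w - 3)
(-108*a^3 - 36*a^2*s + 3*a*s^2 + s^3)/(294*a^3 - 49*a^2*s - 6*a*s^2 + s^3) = (18*a^2 + 9*a*s + s^2)/(-49*a^2 + s^2)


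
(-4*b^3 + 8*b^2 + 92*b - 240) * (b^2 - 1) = -4*b^5 + 8*b^4 + 96*b^3 - 248*b^2 - 92*b + 240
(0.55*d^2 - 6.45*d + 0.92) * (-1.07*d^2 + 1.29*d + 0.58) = -0.5885*d^4 + 7.611*d^3 - 8.9859*d^2 - 2.5542*d + 0.5336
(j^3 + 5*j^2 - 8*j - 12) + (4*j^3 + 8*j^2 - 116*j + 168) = 5*j^3 + 13*j^2 - 124*j + 156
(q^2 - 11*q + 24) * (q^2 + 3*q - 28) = q^4 - 8*q^3 - 37*q^2 + 380*q - 672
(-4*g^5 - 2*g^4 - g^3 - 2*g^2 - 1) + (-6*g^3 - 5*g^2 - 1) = -4*g^5 - 2*g^4 - 7*g^3 - 7*g^2 - 2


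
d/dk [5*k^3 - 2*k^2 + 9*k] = 15*k^2 - 4*k + 9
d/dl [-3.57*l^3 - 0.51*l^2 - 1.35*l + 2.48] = -10.71*l^2 - 1.02*l - 1.35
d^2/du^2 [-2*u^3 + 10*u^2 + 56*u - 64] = 20 - 12*u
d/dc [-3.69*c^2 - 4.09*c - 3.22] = -7.38*c - 4.09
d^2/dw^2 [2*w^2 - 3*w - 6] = 4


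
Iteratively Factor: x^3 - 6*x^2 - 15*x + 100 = (x - 5)*(x^2 - x - 20) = (x - 5)*(x + 4)*(x - 5)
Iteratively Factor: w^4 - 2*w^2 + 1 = (w + 1)*(w^3 - w^2 - w + 1) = (w + 1)^2*(w^2 - 2*w + 1) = (w - 1)*(w + 1)^2*(w - 1)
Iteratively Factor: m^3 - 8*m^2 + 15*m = (m - 3)*(m^2 - 5*m) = (m - 5)*(m - 3)*(m)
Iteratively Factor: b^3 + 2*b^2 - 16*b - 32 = (b + 4)*(b^2 - 2*b - 8) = (b + 2)*(b + 4)*(b - 4)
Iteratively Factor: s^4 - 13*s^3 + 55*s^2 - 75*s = (s - 5)*(s^3 - 8*s^2 + 15*s) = s*(s - 5)*(s^2 - 8*s + 15) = s*(s - 5)*(s - 3)*(s - 5)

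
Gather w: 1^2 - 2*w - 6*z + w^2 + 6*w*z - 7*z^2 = w^2 + w*(6*z - 2) - 7*z^2 - 6*z + 1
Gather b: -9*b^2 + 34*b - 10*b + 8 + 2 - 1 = -9*b^2 + 24*b + 9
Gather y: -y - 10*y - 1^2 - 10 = -11*y - 11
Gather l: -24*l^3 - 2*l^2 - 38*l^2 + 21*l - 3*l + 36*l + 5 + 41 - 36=-24*l^3 - 40*l^2 + 54*l + 10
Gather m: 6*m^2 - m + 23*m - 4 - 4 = 6*m^2 + 22*m - 8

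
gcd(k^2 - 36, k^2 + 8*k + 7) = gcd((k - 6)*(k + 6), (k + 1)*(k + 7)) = 1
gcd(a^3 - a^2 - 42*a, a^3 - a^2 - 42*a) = a^3 - a^2 - 42*a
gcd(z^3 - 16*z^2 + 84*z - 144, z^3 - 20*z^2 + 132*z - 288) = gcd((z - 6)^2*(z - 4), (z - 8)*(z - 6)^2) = z^2 - 12*z + 36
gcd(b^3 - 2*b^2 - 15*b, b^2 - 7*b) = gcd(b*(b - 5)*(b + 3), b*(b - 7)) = b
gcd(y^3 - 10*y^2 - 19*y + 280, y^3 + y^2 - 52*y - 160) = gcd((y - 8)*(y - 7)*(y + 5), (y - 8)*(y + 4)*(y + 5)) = y^2 - 3*y - 40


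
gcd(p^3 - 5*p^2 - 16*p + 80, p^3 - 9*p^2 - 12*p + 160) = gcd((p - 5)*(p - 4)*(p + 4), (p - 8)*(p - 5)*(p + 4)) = p^2 - p - 20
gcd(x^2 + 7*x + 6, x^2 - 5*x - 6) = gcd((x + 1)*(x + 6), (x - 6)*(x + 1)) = x + 1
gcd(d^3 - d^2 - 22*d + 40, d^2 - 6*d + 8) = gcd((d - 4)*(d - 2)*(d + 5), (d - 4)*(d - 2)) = d^2 - 6*d + 8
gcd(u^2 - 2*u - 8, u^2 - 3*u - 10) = u + 2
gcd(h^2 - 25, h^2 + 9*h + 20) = h + 5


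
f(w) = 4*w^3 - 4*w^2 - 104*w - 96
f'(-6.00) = 376.00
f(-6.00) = -480.00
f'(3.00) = -20.00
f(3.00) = -336.00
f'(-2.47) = -11.03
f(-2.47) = 76.20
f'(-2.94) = 23.24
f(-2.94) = 73.54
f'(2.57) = -45.30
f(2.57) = -321.80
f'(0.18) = -105.05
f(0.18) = -114.83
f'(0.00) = -104.00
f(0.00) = -96.00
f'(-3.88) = 107.69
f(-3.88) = 13.66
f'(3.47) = 12.73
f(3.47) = -337.92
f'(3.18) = -8.09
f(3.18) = -338.54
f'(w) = 12*w^2 - 8*w - 104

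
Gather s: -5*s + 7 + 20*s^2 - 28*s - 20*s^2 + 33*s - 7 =0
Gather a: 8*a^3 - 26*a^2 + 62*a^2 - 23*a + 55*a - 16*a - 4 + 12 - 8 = 8*a^3 + 36*a^2 + 16*a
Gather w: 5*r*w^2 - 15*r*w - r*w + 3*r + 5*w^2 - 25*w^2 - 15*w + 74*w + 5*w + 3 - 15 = 3*r + w^2*(5*r - 20) + w*(64 - 16*r) - 12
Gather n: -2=-2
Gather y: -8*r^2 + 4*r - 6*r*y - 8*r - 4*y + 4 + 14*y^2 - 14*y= -8*r^2 - 4*r + 14*y^2 + y*(-6*r - 18) + 4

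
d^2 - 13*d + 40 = (d - 8)*(d - 5)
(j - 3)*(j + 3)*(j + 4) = j^3 + 4*j^2 - 9*j - 36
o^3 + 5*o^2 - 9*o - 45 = (o - 3)*(o + 3)*(o + 5)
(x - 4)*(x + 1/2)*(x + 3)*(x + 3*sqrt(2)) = x^4 - x^3/2 + 3*sqrt(2)*x^3 - 25*x^2/2 - 3*sqrt(2)*x^2/2 - 75*sqrt(2)*x/2 - 6*x - 18*sqrt(2)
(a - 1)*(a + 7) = a^2 + 6*a - 7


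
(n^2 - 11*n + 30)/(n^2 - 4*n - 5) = (n - 6)/(n + 1)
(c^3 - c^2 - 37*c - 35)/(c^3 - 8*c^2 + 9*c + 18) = (c^2 - 2*c - 35)/(c^2 - 9*c + 18)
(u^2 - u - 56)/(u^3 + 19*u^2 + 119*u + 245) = (u - 8)/(u^2 + 12*u + 35)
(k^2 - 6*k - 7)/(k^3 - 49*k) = (k + 1)/(k*(k + 7))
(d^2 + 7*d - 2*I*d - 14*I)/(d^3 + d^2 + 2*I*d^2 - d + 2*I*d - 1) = (d^2 + d*(7 - 2*I) - 14*I)/(d^3 + d^2*(1 + 2*I) + d*(-1 + 2*I) - 1)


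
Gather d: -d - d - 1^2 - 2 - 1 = -2*d - 4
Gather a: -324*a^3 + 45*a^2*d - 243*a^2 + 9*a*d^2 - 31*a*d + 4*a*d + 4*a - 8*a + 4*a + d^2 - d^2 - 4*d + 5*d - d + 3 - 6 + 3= -324*a^3 + a^2*(45*d - 243) + a*(9*d^2 - 27*d)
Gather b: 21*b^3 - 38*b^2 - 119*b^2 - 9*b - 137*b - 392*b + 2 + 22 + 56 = 21*b^3 - 157*b^2 - 538*b + 80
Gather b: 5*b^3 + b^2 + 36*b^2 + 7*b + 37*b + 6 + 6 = 5*b^3 + 37*b^2 + 44*b + 12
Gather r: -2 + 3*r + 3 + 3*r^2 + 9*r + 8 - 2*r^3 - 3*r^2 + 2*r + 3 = -2*r^3 + 14*r + 12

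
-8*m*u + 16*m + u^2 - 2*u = (-8*m + u)*(u - 2)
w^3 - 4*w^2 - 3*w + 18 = (w - 3)^2*(w + 2)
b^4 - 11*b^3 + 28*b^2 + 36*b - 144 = (b - 6)*(b - 4)*(b - 3)*(b + 2)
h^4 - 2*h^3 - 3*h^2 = h^2*(h - 3)*(h + 1)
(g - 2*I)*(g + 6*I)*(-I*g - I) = -I*g^3 + 4*g^2 - I*g^2 + 4*g - 12*I*g - 12*I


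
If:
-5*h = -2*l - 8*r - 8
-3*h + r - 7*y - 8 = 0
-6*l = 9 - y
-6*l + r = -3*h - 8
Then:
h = -2983/672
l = -1955/1344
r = -191/56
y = 61/224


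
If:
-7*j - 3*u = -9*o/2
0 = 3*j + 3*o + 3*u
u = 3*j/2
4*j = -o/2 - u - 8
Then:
No Solution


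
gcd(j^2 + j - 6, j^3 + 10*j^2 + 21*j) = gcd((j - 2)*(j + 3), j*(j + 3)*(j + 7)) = j + 3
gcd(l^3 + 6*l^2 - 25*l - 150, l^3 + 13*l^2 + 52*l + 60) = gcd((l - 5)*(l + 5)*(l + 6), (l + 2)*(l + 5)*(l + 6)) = l^2 + 11*l + 30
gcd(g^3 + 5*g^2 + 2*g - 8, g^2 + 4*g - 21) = 1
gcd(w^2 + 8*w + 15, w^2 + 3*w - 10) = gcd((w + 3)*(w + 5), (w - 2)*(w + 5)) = w + 5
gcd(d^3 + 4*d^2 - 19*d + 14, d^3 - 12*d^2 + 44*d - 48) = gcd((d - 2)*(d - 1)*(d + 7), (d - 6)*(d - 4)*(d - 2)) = d - 2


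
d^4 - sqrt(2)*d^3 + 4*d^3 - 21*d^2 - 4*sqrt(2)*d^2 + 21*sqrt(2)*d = d*(d - 3)*(d + 7)*(d - sqrt(2))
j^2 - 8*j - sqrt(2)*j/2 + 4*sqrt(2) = (j - 8)*(j - sqrt(2)/2)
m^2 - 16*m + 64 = (m - 8)^2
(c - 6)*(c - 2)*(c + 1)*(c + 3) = c^4 - 4*c^3 - 17*c^2 + 24*c + 36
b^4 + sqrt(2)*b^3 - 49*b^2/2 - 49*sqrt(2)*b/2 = b*(b - 7*sqrt(2)/2)*(b + sqrt(2))*(b + 7*sqrt(2)/2)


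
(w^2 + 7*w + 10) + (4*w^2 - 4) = 5*w^2 + 7*w + 6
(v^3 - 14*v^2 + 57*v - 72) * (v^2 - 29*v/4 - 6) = v^5 - 85*v^4/4 + 305*v^3/2 - 1605*v^2/4 + 180*v + 432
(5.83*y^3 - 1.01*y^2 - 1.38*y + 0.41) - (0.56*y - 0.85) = 5.83*y^3 - 1.01*y^2 - 1.94*y + 1.26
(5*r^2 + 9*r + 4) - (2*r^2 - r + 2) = 3*r^2 + 10*r + 2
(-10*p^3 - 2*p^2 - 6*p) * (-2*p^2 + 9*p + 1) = 20*p^5 - 86*p^4 - 16*p^3 - 56*p^2 - 6*p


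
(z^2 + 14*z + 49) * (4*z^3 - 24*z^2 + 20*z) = 4*z^5 + 32*z^4 - 120*z^3 - 896*z^2 + 980*z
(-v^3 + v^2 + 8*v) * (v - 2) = -v^4 + 3*v^3 + 6*v^2 - 16*v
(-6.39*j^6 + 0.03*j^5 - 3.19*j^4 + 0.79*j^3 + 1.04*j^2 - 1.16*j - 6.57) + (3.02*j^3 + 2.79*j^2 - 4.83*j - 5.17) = -6.39*j^6 + 0.03*j^5 - 3.19*j^4 + 3.81*j^3 + 3.83*j^2 - 5.99*j - 11.74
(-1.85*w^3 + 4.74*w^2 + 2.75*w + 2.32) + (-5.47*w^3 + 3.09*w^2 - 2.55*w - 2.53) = -7.32*w^3 + 7.83*w^2 + 0.2*w - 0.21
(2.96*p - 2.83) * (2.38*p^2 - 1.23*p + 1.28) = 7.0448*p^3 - 10.3762*p^2 + 7.2697*p - 3.6224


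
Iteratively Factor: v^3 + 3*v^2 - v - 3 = (v - 1)*(v^2 + 4*v + 3) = (v - 1)*(v + 1)*(v + 3)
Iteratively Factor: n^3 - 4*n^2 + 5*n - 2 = (n - 1)*(n^2 - 3*n + 2) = (n - 1)^2*(n - 2)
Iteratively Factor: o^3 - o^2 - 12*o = (o - 4)*(o^2 + 3*o) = (o - 4)*(o + 3)*(o)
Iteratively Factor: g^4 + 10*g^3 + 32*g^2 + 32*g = (g + 4)*(g^3 + 6*g^2 + 8*g) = (g + 4)^2*(g^2 + 2*g) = (g + 2)*(g + 4)^2*(g)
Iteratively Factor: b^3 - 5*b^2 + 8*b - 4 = (b - 1)*(b^2 - 4*b + 4) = (b - 2)*(b - 1)*(b - 2)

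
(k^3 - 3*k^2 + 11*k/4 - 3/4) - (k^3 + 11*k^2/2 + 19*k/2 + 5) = -17*k^2/2 - 27*k/4 - 23/4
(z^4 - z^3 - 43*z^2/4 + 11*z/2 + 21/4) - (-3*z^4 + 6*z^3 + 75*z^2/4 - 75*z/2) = 4*z^4 - 7*z^3 - 59*z^2/2 + 43*z + 21/4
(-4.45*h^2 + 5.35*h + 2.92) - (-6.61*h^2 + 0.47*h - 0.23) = 2.16*h^2 + 4.88*h + 3.15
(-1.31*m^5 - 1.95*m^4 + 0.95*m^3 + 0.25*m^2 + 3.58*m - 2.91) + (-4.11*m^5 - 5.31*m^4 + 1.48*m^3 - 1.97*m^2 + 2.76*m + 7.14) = -5.42*m^5 - 7.26*m^4 + 2.43*m^3 - 1.72*m^2 + 6.34*m + 4.23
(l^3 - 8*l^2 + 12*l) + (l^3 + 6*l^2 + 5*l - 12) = 2*l^3 - 2*l^2 + 17*l - 12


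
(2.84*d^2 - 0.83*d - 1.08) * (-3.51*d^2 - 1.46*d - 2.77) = -9.9684*d^4 - 1.2331*d^3 - 2.8642*d^2 + 3.8759*d + 2.9916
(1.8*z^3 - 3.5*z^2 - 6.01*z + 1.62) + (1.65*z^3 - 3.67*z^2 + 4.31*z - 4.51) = 3.45*z^3 - 7.17*z^2 - 1.7*z - 2.89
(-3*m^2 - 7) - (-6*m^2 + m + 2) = 3*m^2 - m - 9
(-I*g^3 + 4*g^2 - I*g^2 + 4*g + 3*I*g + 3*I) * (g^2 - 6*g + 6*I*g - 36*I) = -I*g^5 + 10*g^4 + 5*I*g^4 - 50*g^3 + 33*I*g^3 - 78*g^2 - 135*I*g^2 + 90*g - 162*I*g + 108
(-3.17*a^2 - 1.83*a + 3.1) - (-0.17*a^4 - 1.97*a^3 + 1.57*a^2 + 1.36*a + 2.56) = 0.17*a^4 + 1.97*a^3 - 4.74*a^2 - 3.19*a + 0.54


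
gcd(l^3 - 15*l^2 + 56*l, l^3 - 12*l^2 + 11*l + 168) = l^2 - 15*l + 56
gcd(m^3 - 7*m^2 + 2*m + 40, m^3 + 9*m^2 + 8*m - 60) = 1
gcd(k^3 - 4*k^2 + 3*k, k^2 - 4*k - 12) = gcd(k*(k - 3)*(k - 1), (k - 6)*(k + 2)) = 1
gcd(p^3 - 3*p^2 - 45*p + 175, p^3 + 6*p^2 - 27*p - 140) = p^2 + 2*p - 35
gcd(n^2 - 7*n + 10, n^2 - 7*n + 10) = n^2 - 7*n + 10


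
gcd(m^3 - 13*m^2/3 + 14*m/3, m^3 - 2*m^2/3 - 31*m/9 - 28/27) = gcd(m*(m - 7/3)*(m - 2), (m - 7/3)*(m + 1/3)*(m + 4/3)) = m - 7/3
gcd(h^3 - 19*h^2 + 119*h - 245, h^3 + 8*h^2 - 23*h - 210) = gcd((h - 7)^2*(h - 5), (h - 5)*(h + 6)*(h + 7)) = h - 5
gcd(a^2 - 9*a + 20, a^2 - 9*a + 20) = a^2 - 9*a + 20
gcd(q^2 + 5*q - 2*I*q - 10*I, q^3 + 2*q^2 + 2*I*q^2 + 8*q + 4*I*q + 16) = q - 2*I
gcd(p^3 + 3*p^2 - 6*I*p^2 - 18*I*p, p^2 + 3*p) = p^2 + 3*p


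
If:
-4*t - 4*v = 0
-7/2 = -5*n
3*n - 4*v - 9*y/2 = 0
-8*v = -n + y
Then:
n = 7/10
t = -21/640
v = 21/640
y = 7/16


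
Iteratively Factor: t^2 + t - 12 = (t + 4)*(t - 3)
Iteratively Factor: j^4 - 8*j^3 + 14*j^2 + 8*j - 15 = (j - 1)*(j^3 - 7*j^2 + 7*j + 15) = (j - 3)*(j - 1)*(j^2 - 4*j - 5) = (j - 3)*(j - 1)*(j + 1)*(j - 5)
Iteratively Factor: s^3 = (s)*(s^2) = s^2*(s)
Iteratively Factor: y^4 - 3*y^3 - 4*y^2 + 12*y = (y + 2)*(y^3 - 5*y^2 + 6*y) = (y - 2)*(y + 2)*(y^2 - 3*y) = y*(y - 2)*(y + 2)*(y - 3)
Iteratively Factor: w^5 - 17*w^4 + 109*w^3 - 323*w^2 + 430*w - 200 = (w - 4)*(w^4 - 13*w^3 + 57*w^2 - 95*w + 50) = (w - 5)*(w - 4)*(w^3 - 8*w^2 + 17*w - 10) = (w - 5)*(w - 4)*(w - 2)*(w^2 - 6*w + 5) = (w - 5)^2*(w - 4)*(w - 2)*(w - 1)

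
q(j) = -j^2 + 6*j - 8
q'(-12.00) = 30.00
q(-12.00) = -224.00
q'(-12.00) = 30.00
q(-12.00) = -224.00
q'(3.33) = -0.66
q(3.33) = 0.89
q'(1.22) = 3.56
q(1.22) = -2.17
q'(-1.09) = 8.18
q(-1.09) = -15.73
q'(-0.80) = 7.60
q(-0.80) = -13.44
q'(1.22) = 3.56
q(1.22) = -2.17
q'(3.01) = -0.02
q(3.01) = 1.00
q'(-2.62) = 11.24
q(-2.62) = -30.58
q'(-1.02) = 8.04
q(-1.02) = -15.16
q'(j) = 6 - 2*j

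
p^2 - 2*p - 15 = (p - 5)*(p + 3)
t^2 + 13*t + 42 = (t + 6)*(t + 7)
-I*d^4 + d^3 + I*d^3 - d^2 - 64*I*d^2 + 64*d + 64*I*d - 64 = (d - 8*I)*(d + I)*(d + 8*I)*(-I*d + I)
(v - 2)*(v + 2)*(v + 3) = v^3 + 3*v^2 - 4*v - 12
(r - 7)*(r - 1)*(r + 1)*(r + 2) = r^4 - 5*r^3 - 15*r^2 + 5*r + 14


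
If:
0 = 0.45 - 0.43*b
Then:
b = 1.05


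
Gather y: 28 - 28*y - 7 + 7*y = 21 - 21*y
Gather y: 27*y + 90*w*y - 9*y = y*(90*w + 18)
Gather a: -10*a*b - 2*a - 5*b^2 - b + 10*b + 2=a*(-10*b - 2) - 5*b^2 + 9*b + 2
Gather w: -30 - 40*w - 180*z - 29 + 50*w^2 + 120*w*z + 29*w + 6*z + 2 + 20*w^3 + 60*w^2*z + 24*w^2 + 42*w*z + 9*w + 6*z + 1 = 20*w^3 + w^2*(60*z + 74) + w*(162*z - 2) - 168*z - 56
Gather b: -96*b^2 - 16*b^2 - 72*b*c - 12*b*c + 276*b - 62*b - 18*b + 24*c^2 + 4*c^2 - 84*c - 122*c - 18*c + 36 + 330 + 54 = -112*b^2 + b*(196 - 84*c) + 28*c^2 - 224*c + 420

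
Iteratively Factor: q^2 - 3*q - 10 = (q - 5)*(q + 2)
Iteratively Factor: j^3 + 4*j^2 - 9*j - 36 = (j + 4)*(j^2 - 9) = (j + 3)*(j + 4)*(j - 3)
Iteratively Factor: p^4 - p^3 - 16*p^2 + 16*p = (p - 1)*(p^3 - 16*p) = p*(p - 1)*(p^2 - 16) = p*(p - 1)*(p + 4)*(p - 4)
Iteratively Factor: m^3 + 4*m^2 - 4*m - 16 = (m + 2)*(m^2 + 2*m - 8) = (m - 2)*(m + 2)*(m + 4)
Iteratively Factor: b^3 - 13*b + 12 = (b + 4)*(b^2 - 4*b + 3) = (b - 3)*(b + 4)*(b - 1)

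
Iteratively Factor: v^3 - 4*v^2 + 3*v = (v)*(v^2 - 4*v + 3) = v*(v - 1)*(v - 3)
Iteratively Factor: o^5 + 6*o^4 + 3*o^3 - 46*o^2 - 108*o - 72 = (o + 2)*(o^4 + 4*o^3 - 5*o^2 - 36*o - 36) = (o + 2)*(o + 3)*(o^3 + o^2 - 8*o - 12) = (o + 2)^2*(o + 3)*(o^2 - o - 6) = (o + 2)^3*(o + 3)*(o - 3)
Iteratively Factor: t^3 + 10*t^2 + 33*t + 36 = (t + 3)*(t^2 + 7*t + 12) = (t + 3)^2*(t + 4)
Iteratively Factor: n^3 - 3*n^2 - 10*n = (n + 2)*(n^2 - 5*n) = (n - 5)*(n + 2)*(n)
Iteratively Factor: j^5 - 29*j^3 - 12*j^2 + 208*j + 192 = (j + 4)*(j^4 - 4*j^3 - 13*j^2 + 40*j + 48) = (j + 3)*(j + 4)*(j^3 - 7*j^2 + 8*j + 16) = (j - 4)*(j + 3)*(j + 4)*(j^2 - 3*j - 4) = (j - 4)^2*(j + 3)*(j + 4)*(j + 1)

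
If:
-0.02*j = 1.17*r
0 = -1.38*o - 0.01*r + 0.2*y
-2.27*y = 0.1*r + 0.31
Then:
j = 1327.95*y + 181.35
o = 0.309420289855072*y + 0.022463768115942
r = -22.7*y - 3.1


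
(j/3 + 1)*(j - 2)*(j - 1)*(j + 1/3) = j^4/3 + j^3/9 - 7*j^2/3 + 11*j/9 + 2/3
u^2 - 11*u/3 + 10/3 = (u - 2)*(u - 5/3)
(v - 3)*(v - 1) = v^2 - 4*v + 3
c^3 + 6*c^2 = c^2*(c + 6)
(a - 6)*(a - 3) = a^2 - 9*a + 18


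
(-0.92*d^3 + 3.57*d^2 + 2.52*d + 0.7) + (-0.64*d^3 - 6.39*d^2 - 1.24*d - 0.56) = -1.56*d^3 - 2.82*d^2 + 1.28*d + 0.14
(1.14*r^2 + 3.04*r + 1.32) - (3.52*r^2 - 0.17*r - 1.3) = -2.38*r^2 + 3.21*r + 2.62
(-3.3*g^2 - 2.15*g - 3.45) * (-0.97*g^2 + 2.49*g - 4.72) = 3.201*g^4 - 6.1315*g^3 + 13.569*g^2 + 1.5575*g + 16.284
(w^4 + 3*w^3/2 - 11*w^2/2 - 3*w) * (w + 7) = w^5 + 17*w^4/2 + 5*w^3 - 83*w^2/2 - 21*w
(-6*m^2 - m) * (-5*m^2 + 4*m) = 30*m^4 - 19*m^3 - 4*m^2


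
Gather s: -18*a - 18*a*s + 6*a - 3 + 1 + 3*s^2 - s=-12*a + 3*s^2 + s*(-18*a - 1) - 2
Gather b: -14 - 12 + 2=-24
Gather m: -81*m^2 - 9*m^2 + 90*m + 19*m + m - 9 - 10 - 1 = -90*m^2 + 110*m - 20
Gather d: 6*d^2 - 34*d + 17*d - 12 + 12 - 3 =6*d^2 - 17*d - 3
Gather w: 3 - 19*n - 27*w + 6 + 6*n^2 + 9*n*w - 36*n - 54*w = 6*n^2 - 55*n + w*(9*n - 81) + 9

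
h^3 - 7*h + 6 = (h - 2)*(h - 1)*(h + 3)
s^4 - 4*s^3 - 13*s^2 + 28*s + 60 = (s - 5)*(s - 3)*(s + 2)^2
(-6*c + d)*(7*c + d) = -42*c^2 + c*d + d^2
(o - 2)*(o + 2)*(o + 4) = o^3 + 4*o^2 - 4*o - 16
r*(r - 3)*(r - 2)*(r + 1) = r^4 - 4*r^3 + r^2 + 6*r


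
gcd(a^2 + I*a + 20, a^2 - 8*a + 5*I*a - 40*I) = a + 5*I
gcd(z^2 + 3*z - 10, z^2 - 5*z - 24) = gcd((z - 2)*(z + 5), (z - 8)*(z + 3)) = 1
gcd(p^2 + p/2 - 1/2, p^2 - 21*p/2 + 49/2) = 1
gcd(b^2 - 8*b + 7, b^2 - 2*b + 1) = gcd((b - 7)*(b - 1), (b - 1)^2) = b - 1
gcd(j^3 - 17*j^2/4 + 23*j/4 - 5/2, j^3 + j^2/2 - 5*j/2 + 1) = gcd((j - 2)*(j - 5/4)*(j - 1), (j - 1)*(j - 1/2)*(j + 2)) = j - 1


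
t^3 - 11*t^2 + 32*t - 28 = (t - 7)*(t - 2)^2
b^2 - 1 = (b - 1)*(b + 1)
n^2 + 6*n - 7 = (n - 1)*(n + 7)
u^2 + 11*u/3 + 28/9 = (u + 4/3)*(u + 7/3)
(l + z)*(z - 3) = l*z - 3*l + z^2 - 3*z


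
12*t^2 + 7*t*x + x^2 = (3*t + x)*(4*t + x)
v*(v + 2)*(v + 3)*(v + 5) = v^4 + 10*v^3 + 31*v^2 + 30*v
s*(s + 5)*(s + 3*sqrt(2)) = s^3 + 3*sqrt(2)*s^2 + 5*s^2 + 15*sqrt(2)*s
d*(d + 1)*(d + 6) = d^3 + 7*d^2 + 6*d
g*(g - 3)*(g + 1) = g^3 - 2*g^2 - 3*g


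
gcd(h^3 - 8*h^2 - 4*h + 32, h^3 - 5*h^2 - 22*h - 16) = h^2 - 6*h - 16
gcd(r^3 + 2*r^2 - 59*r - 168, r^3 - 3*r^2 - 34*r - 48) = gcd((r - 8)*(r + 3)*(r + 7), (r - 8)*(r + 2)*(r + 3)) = r^2 - 5*r - 24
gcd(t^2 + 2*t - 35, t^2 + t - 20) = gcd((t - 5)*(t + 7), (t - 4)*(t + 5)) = 1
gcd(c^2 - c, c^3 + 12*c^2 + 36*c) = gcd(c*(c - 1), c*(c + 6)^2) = c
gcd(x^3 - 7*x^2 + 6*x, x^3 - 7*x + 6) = x - 1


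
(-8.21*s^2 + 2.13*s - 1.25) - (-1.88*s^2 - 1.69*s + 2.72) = -6.33*s^2 + 3.82*s - 3.97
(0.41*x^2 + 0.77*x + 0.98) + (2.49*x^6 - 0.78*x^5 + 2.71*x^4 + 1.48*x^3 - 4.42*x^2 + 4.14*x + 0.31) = 2.49*x^6 - 0.78*x^5 + 2.71*x^4 + 1.48*x^3 - 4.01*x^2 + 4.91*x + 1.29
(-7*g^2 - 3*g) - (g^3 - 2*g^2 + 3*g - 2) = -g^3 - 5*g^2 - 6*g + 2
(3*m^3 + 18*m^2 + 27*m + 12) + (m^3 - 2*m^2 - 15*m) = 4*m^3 + 16*m^2 + 12*m + 12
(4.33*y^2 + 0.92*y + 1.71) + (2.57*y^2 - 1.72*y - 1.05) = 6.9*y^2 - 0.8*y + 0.66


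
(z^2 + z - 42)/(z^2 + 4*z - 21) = (z - 6)/(z - 3)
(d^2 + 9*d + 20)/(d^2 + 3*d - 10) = (d + 4)/(d - 2)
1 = 1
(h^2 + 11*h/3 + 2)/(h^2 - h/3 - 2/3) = (h + 3)/(h - 1)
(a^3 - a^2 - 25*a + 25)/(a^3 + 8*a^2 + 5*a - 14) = (a^2 - 25)/(a^2 + 9*a + 14)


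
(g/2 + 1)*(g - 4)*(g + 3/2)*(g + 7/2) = g^4/2 + 3*g^3/2 - 51*g^2/8 - 101*g/4 - 21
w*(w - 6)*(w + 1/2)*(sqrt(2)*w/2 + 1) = sqrt(2)*w^4/2 - 11*sqrt(2)*w^3/4 + w^3 - 11*w^2/2 - 3*sqrt(2)*w^2/2 - 3*w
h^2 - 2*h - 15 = (h - 5)*(h + 3)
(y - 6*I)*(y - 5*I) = y^2 - 11*I*y - 30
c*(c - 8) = c^2 - 8*c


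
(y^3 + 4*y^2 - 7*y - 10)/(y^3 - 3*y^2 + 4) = (y + 5)/(y - 2)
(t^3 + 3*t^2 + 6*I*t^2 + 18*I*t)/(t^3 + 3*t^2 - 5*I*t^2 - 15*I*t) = (t + 6*I)/(t - 5*I)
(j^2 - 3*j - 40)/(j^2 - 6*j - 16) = (j + 5)/(j + 2)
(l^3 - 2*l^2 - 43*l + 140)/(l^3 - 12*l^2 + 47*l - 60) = (l + 7)/(l - 3)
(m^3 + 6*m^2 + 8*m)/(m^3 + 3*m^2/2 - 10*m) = 2*(m + 2)/(2*m - 5)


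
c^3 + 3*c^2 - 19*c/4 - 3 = (c - 3/2)*(c + 1/2)*(c + 4)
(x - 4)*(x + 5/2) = x^2 - 3*x/2 - 10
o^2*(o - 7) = o^3 - 7*o^2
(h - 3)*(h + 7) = h^2 + 4*h - 21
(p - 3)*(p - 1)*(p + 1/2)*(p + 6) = p^4 + 5*p^3/2 - 20*p^2 + 15*p/2 + 9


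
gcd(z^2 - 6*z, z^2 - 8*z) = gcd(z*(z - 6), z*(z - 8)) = z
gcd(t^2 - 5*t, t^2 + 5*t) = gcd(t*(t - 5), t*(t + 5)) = t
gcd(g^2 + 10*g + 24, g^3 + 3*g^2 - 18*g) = g + 6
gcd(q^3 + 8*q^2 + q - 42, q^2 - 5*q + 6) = q - 2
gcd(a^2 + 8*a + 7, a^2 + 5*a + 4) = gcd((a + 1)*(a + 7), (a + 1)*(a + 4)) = a + 1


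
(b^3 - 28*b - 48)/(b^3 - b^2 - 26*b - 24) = (b + 2)/(b + 1)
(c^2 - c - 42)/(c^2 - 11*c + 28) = (c + 6)/(c - 4)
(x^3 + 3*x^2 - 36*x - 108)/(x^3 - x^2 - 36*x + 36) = (x + 3)/(x - 1)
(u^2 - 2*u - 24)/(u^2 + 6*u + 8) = (u - 6)/(u + 2)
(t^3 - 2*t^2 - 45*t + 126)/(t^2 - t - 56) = (t^2 - 9*t + 18)/(t - 8)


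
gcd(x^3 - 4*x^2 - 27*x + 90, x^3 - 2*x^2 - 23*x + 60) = x^2 + 2*x - 15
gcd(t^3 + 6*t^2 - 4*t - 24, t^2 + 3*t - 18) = t + 6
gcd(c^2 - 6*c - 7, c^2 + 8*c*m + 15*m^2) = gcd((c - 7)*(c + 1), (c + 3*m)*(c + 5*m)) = 1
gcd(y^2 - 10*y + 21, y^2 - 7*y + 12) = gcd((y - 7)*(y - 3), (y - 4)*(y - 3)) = y - 3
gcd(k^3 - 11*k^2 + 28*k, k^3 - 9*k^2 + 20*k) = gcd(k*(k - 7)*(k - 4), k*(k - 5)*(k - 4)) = k^2 - 4*k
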